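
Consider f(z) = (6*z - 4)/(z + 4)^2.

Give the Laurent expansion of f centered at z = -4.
Put w = z - (-4), i.e. z = w - 4. The denominator is w^2, so it suffices to rewrite the numerator in powers of w.

P(z) = 6*z - 4
P(w - 4) = -28 + 6*w

Dividing each term by w^2:
  f = -28/w^2 + 6/w

Substituting back w = z + 4:
  f(z) = -28/(z + 4)^2 + 6/(z + 4)

The series is finite because the numerator is a polynomial; the negative powers form the principal part, and the coefficient of 1/(z + 4) gives Res(f, -4) = 6.

Final answer: -28/(z + 4)^2 + 6/(z + 4)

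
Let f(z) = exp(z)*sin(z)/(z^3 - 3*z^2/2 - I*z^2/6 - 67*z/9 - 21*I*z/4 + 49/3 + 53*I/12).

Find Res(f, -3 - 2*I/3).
Write f(z) = P(z)/Q(z) with P(z) = exp(z)*sin(z) and Q(z) = z^3 - 3*z^2/2 - I*z^2/6 - 67*z/9 - 21*I*z/4 + 49/3 + 53*I/12.
The denominator factors as Q(z) = (z - 3 - 3*I/2)*(z - 3/2 + 2*I/3)*(z + 3 + 2*I/3), so z = -3 - 2*I/3 is a simple zero of Q and P is analytic there; z = -3 - 2*I/3 is therefore a simple pole and
  Res(f, z₀) = P(z₀)/Q'(z₀).

Q'(z) = 3*z^2 - 3*z - I*z/3 - 67/9 - 21*I/4, so Q'(-3 - 2*I/3) = 27 + 39*I/4.
P(-3 - 2*I/3) = -exp(-3 - 2*I/3)*sin(3 + 2*I/3).

Res(f, -3 - 2*I/3) = (-exp(-3 - 2*I/3)*sin(3 + 2*I/3))/(27 + 39*I/4) = (-48/1465 + 52*I/4395)*exp(-3 - 2*I/3)*sin(3 + 2*I/3)

Final answer: (-48/1465 + 52*I/4395)*exp(-3 - 2*I/3)*sin(3 + 2*I/3)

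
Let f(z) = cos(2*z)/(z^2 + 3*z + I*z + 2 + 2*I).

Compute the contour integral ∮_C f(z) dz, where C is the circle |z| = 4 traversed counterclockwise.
By the residue theorem, ∮_C f(z) dz = 2πi · (sum of the residues of f at the poles inside |z| = 4).

The denominator factors as (z + 1 + I)*(z + 2), so the singularities of f are simple poles at z = -1 - I, z = -2.
  |-1 - I|² = 2 < 16 = 4², so this pole is inside the contour.
  |-2|² = 4 < 16 = 4², so this pole is inside the contour.

With P(z) = cos(2*z) and Q(z) = z^2 + 3*z + I*z + 2 + 2*I, each pole is simple, so Res(f, z₀) = P(z₀)/Q'(z₀) with Q'(z) = 2*z + 3 + I.
  Res(f, -1 - I) = P(-1 - I)/Q'(-1 - I) = (cos(2 + 2*I))/(1 - I) = (1/2 + I/2)*cos(2 + 2*I)
  Res(f, -2) = P(-2)/Q'(-2) = (cos(4))/(-1 + I) = (-1/2 - I/2)*cos(4)

Sum of residues inside C: (1/2 + I/2)*cos(2 + 2*I) + (-1/2 - I/2)*cos(4)
∮_C f(z) dz = 2πi · ((1/2 + I/2)*cos(2 + 2*I) + (-1/2 - I/2)*cos(4)) = pi*(1 - I)*cos(4) + pi*(-1 + I)*cos(2 + 2*I)

Final answer: pi*(1 - I)*cos(4) + pi*(-1 + I)*cos(2 + 2*I)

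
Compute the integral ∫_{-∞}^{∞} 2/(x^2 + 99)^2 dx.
Let f(z) = 2/(z^2 + 99)^2. The denominator has no real zeros and deg Q - deg P = 4 ≥ 2, so the integral of f over the upper semicircle |z| = R tends to 0 as R → ∞. Closing the contour in the upper half-plane,
  ∫_{-∞}^{∞} f(x) dx = 2πi · Σ Res(f, z_k)  over the poles with Im z_k > 0.

Zeros of the denominator: z^2 + 99 = 0 gives z = ±3*sqrt(11)*I.
Upper half-plane: z = 3*sqrt(11)*I (a pole of order 2).

Write f(z) = g(z)/(z - 3*sqrt(11)*I)^2 with g(z) = 2/(z + 3*sqrt(11)*I)^2. For a double pole, Res(f, z₀) = g'(z₀):
  g'(z) = -4/(z + 3*sqrt(11)*I)^3
  Res(f, 3*sqrt(11)*I) = g'(3*sqrt(11)*I) = -sqrt(11)*I/6534

∫_{-∞}^{∞} f(x) dx = 2πi · (-sqrt(11)*I/6534) = sqrt(11)*pi/3267

Final answer: sqrt(11)*pi/3267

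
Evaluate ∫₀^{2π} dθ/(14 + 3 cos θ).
2*sqrt(187)*pi/187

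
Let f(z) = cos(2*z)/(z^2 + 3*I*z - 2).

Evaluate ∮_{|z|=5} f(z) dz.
-2*pi*cosh(4) + 2*pi*cosh(2)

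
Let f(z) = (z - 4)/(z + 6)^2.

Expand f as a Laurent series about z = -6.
Put w = z - (-6), i.e. z = w - 6. The denominator is w^2, so it suffices to rewrite the numerator in powers of w.

P(z) = z - 4
P(w - 6) = -10 + w

Dividing each term by w^2:
  f = -10/w^2 + 1/w

Substituting back w = z + 6:
  f(z) = -10/(z + 6)^2 + 1/(z + 6)

The series is finite because the numerator is a polynomial; the negative powers form the principal part, and the coefficient of 1/(z + 6) gives Res(f, -6) = 1.

Final answer: -10/(z + 6)^2 + 1/(z + 6)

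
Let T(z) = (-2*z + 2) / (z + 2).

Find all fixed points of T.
T(z) = z means -2*z + 2 = z*(z + 2), i.e.
  z^2 + 4*z - 2 = 0.
Discriminant: (4)^2 - 4*(1)*(-2) = 24, so the roots are real.
  z = (-4 ± sqrt(24))/(2*(1))
Fixed points: {-sqrt(6) - 2, -2 + sqrt(6)}

Final answer: {-sqrt(6) - 2, -2 + sqrt(6)}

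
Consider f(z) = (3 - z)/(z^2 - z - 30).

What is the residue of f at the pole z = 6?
Write f(z) = P(z)/Q(z) with P(z) = 3 - z and Q(z) = z^2 - z - 30.
The denominator factors as Q(z) = (z + 5)*(z - 6), so z = 6 is a simple zero of Q and P is analytic there; z = 6 is therefore a simple pole and
  Res(f, z₀) = P(z₀)/Q'(z₀).

Q'(z) = 2*z - 1, so Q'(6) = 11.
P(6) = -3.

Res(f, 6) = (-3)/(11) = -3/11

Final answer: -3/11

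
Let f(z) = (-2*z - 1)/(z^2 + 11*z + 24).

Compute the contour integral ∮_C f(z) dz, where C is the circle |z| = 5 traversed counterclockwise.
2*I*pi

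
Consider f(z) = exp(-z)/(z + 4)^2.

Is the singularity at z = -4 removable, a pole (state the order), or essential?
Write f(z) = g(z)/(z + 4)^2 with g(z) = exp(-z).
g is entire and g(-4) = exp(4) ≠ 0, so no factor of (z + 4) cancels: the Laurent expansion of f about z = -4 starts at the power -2, i.e. lim_{z→z₀} (z - z₀)^2 f(z) = exp(4) is finite and nonzero.
So z = -4 is a pole of order 2.

Final answer: pole of order 2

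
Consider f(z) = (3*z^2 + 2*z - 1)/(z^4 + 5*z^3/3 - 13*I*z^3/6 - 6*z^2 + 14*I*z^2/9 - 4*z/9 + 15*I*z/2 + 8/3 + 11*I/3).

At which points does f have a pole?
The singularities of f are the zeros of the denominator. Factoring,
  z^4 + 5*z^3/3 - 13*I*z^3/6 - 6*z^2 + 14*I*z^2/9 - 4*z/9 + 15*I*z/2 + 8/3 + 11*I/3 = (z + 3 - 3*I/2)*(z + 2/3)*(z - 2 + I/3)*(z - I)
so the candidates are z = -3 + 3*I/2, z = -2/3, z = 2 - I/3, z = I.

Check the numerator P(z) = 3*z^2 + 2*z - 1 at each one:
  P(-3 + 3*I/2) = 53/4 - 24*I ≠ 0, so z = -3 + 3*I/2 is a (simple) pole.
  P(-2/3) = -1 ≠ 0, so z = -2/3 is a (simple) pole.
  P(2 - I/3) = 44/3 - 14*I/3 ≠ 0, so z = 2 - I/3 is a (simple) pole.
  P(I) = -4 + 2*I ≠ 0, so z = I is a (simple) pole.

Poles of f: {-3 + 3*I/2, -2/3, I, 2 - I/3}

Final answer: {-3 + 3*I/2, -2/3, I, 2 - I/3}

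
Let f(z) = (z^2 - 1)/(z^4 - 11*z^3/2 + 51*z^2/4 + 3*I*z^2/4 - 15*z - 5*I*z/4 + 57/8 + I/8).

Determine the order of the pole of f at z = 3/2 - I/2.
Factor the denominator:
  z^4 - 11*z^3/2 + 51*z^2/4 + 3*I*z^2/4 - 15*z - 5*I*z/4 + 57/8 + I/8 = (z - 3/2 + I/2)^3*(z - 1 - 3*I/2)

The numerator P(z) = z^2 - 1 has P(3/2 - I/2) = 1 - 3*I/2 ≠ 0, so no factor of (z - 3/2 + I/2) cancels.
Near z = 3/2 - I/2 we can therefore write f(z) = g(z)/(z - 3/2 + I/2)^3 with g analytic at 3/2 - I/2 and g(3/2 - I/2) ≠ 0 (g is the numerator divided by the remaining denominator factors).

Hence z = 3/2 - I/2 is a pole of order 3.

Final answer: 3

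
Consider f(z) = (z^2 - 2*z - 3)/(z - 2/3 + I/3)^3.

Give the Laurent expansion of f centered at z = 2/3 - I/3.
Put w = z - (2/3 - I/3), i.e. z = w + 2/3 - I/3. The denominator is w^3, so it suffices to rewrite the numerator in powers of w.

P(z) = z^2 - 2*z - 3
P(w + 2/3 - I/3) = -4 + 2*I/9 + (-2/3 - 2*I/3)*w + w^2

Dividing each term by w^3:
  f = (-4 + 2*I/9)/w^3 + (-2/3 - 2*I/3)/w^2 + 1/w

Substituting back w = z - 2/3 + I/3:
  f(z) = (-4 + 2*I/9)/(z - 2/3 + I/3)^3 + (-2/3 - 2*I/3)/(z - 2/3 + I/3)^2 + 1/(z - 2/3 + I/3)

The series is finite because the numerator is a polynomial; the negative powers form the principal part, and the coefficient of 1/(z - 2/3 + I/3) gives Res(f, 2/3 - I/3) = 1.

Final answer: (-4 + 2*I/9)/(z - 2/3 + I/3)^3 + (-2/3 - 2*I/3)/(z - 2/3 + I/3)^2 + 1/(z - 2/3 + I/3)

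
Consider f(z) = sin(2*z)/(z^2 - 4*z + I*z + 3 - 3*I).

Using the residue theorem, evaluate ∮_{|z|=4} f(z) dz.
pi*(-2/5 - 4*I/5)*sin(2 - 2*I) + pi*(2/5 + 4*I/5)*sin(6)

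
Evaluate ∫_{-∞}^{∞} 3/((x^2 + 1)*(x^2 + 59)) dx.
3*pi*(59 - sqrt(59))/3422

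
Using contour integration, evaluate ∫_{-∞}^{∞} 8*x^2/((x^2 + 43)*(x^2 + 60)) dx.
Let f(z) = 8*z^2/((z^2 + 43)*(z^2 + 60)). The denominator has no real zeros and deg Q - deg P = 2 ≥ 2, so the integral of f over the upper semicircle |z| = R tends to 0 as R → ∞. Closing the contour in the upper half-plane,
  ∫_{-∞}^{∞} f(x) dx = 2πi · Σ Res(f, z_k)  over the poles with Im z_k > 0.

Zeros of the denominator: z^2 + 60 = 0 gives z = ±2*sqrt(15)*I; z^2 + 43 = 0 gives z = ±sqrt(43)*I.
Upper half-plane: z = 2*sqrt(15)*I, z = sqrt(43)*I (simple).

Each pole is a simple zero of Q(z) = z^4 + 103*z^2 + 2580, so Res(f, z₀) = P(z₀)/Q'(z₀) with P(z) = 8*z^2, Q'(z) = 4*z^3 + 206*z:
  Res(f, 2*sqrt(15)*I) = (-480)/(-68*sqrt(15)*I) = -8*sqrt(15)*I/17
  Res(f, sqrt(43)*I) = (-344)/(34*sqrt(43)*I) = 4*sqrt(43)*I/17

Sum of residues: 4*I*(-2*sqrt(15) + sqrt(43))/17
∫_{-∞}^{∞} f(x) dx = 2πi · (4*I*(-2*sqrt(15) + sqrt(43))/17) = 8*pi*(-sqrt(43) + 2*sqrt(15))/17

Final answer: 8*pi*(-sqrt(43) + 2*sqrt(15))/17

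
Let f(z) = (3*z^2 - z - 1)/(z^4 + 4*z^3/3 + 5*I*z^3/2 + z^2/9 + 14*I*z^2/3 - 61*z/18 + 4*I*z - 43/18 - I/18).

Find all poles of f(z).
{-1 + I, -2/3 - I/2, -I, 1/3 - 2*I}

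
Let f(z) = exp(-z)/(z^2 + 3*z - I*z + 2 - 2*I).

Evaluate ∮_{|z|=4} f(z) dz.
pi*(-1 - I)*exp(2) + pi*(1 + I)*exp(1 - I)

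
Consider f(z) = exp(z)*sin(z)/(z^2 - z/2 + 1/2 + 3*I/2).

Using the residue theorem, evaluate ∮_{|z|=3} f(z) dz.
By the residue theorem, ∮_C f(z) dz = 2πi · (sum of the residues of f at the poles inside |z| = 3).

The denominator factors as (z - 1 + I)*(z + 1/2 - I), so the singularities of f are simple poles at z = 1 - I, z = -1/2 + I.
  |1 - I|² = 2 < 9 = 3², so this pole is inside the contour.
  |-1/2 + I|² = 5/4 < 9 = 3², so this pole is inside the contour.

With P(z) = exp(z)*sin(z) and Q(z) = z^2 - z/2 + 1/2 + 3*I/2, each pole is simple, so Res(f, z₀) = P(z₀)/Q'(z₀) with Q'(z) = 2*z - 1/2.
  Res(f, 1 - I) = P(1 - I)/Q'(1 - I) = (exp(1 - I)*sin(1 - I))/(3/2 - 2*I) = (6/25 + 8*I/25)*exp(1 - I)*sin(1 - I)
  Res(f, -1/2 + I) = P(-1/2 + I)/Q'(-1/2 + I) = (-exp(-1/2 + I)*sin(1/2 - I))/(-3/2 + 2*I) = (6/25 + 8*I/25)*exp(-1/2 + I)*sin(1/2 - I)

Sum of residues inside C: (6/25 + 8*I/25)*exp(1 - I)*sin(1 - I) + (6/25 + 8*I/25)*exp(-1/2 + I)*sin(1/2 - I)
∮_C f(z) dz = 2πi · ((6/25 + 8*I/25)*exp(1 - I)*sin(1 - I) + (6/25 + 8*I/25)*exp(-1/2 + I)*sin(1/2 - I)) = pi*(-16/25 + 12*I/25)*exp(-1/2 + I)*sin(1/2 - I) + pi*(-16/25 + 12*I/25)*exp(1 - I)*sin(1 - I)

Final answer: pi*(-16/25 + 12*I/25)*exp(-1/2 + I)*sin(1/2 - I) + pi*(-16/25 + 12*I/25)*exp(1 - I)*sin(1 - I)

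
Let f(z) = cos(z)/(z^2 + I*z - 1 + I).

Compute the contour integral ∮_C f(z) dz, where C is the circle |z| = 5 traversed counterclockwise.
By the residue theorem, ∮_C f(z) dz = 2πi · (sum of the residues of f at the poles inside |z| = 5).

The denominator factors as (z - 1 + I)*(z + 1), so the singularities of f are simple poles at z = 1 - I, z = -1.
  |1 - I|² = 2 < 25 = 5², so this pole is inside the contour.
  |-1|² = 1 < 25 = 5², so this pole is inside the contour.

With P(z) = cos(z) and Q(z) = z^2 + I*z - 1 + I, each pole is simple, so Res(f, z₀) = P(z₀)/Q'(z₀) with Q'(z) = 2*z + I.
  Res(f, 1 - I) = P(1 - I)/Q'(1 - I) = (cos(1 - I))/(2 - I) = (2/5 + I/5)*cos(1 - I)
  Res(f, -1) = P(-1)/Q'(-1) = (cos(1))/(-2 + I) = (-2/5 - I/5)*cos(1)

Sum of residues inside C: (-2/5 - I/5)*cos(1) + (2/5 + I/5)*cos(1 - I)
∮_C f(z) dz = 2πi · ((-2/5 - I/5)*cos(1) + (2/5 + I/5)*cos(1 - I)) = pi*(2/5 - 4*I/5)*cos(1) + pi*(-2/5 + 4*I/5)*cos(1 - I)

Final answer: pi*(2/5 - 4*I/5)*cos(1) + pi*(-2/5 + 4*I/5)*cos(1 - I)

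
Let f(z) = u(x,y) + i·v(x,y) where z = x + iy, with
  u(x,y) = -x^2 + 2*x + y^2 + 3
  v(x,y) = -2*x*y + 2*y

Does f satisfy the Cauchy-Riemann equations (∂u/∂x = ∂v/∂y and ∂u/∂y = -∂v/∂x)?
∂u/∂x = 2 - 2*x
∂v/∂y = 2 - 2*x
∂u/∂y = 2*y
∂v/∂x = -2*y
∂u/∂x = ∂v/∂y and ∂u/∂y = -∂v/∂x hold identically; f is analytic.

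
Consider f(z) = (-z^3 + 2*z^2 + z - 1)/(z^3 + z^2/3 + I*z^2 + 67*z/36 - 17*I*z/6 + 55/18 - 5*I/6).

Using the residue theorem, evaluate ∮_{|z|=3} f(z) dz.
By the residue theorem, ∮_C f(z) dz = 2πi · (sum of the residues of f at the poles inside |z| = 3).

The denominator factors as (z + 2/3 + I/2)*(z - 1 - 3*I/2)*(z + 2/3 + 2*I), so the singularities of f are simple poles at z = -2/3 - I/2, z = 1 + 3*I/2, z = -2/3 - 2*I.
  |-2/3 - I/2|² = 25/36 < 9 = 3², so this pole is inside the contour.
  |1 + 3*I/2|² = 13/4 < 9 = 3², so this pole is inside the contour.
  |-2/3 - 2*I|² = 40/9 < 9 = 3², so this pole is inside the contour.

With P(z) = -z^3 + 2*z^2 + z - 1 and Q(z) = z^3 + z^2/3 + I*z^2 + 67*z/36 - 17*I*z/6 + 55/18 - 5*I/6, each pole is simple, so Res(f, z₀) = P(z₀)/Q'(z₀) with Q'(z) = 3*z^2 + 2*z/3 + 2*I*z + 67/36 - 17*I/6.
  Res(f, -2/3 - I/2) = P(-2/3 - I/2)/Q'(-2/3 - I/2) = (-40/27 + 11*I/8)/(3 - 5*I/2) = -1135/2196 + 91*I/3294
  Res(f, 1 + 3*I/2) = P(1 + 3*I/2)/Q'(1 + 3*I/2) = (13/4 + 51*I/8)/(-38/9 + 55*I/6) = 57951/132004 - 36747*I/66002
  Res(f, -2/3 - 2*I) = P(-2/3 - 2*I)/Q'(-2/3 - 2*I) = (-445/27 - 2*I)/(-21/4 + 5*I/2) = 11740/4869 + 22336*I/14607

Sum of residues inside C: 7/3 + I
∮_C f(z) dz = 2πi · (7/3 + I) = pi*(-2 + 14*I/3)

Final answer: pi*(-2 + 14*I/3)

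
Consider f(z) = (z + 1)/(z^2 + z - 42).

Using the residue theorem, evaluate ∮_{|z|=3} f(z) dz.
By the residue theorem, ∮_C f(z) dz = 2πi · (sum of the residues of f at the poles inside |z| = 3).

The denominator factors as (z + 7)*(z - 6), so the singularities of f are simple poles at z = -7, z = 6.
  |-7|² = 49 > 9 = 3², so this pole is outside the contour.
  |6|² = 36 > 9 = 3², so this pole is outside the contour.

No pole lies inside the contour, so f is analytic on and inside C and the integral is 0 (Cauchy's theorem).

Final answer: 0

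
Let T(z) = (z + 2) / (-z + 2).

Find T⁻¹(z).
(2*z - 2)/(z + 1)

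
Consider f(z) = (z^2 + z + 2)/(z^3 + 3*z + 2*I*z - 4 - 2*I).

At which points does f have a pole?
The singularities of f are the zeros of the denominator. Factoring,
  z^3 + 3*z + 2*I*z - 4 - 2*I = (z + 2*I)*(z + 1 - 2*I)*(z - 1)
so the candidates are z = -2*I, z = -1 + 2*I, z = 1.

Check the numerator P(z) = z^2 + z + 2 at each one:
  P(-2*I) = -2 - 2*I ≠ 0, so z = -2*I is a (simple) pole.
  P(-1 + 2*I) = -2 - 2*I ≠ 0, so z = -1 + 2*I is a (simple) pole.
  P(1) = 4 ≠ 0, so z = 1 is a (simple) pole.

Poles of f: {-1 + 2*I, -2*I, 1}

Final answer: {-1 + 2*I, -2*I, 1}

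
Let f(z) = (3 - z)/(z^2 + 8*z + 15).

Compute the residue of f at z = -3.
3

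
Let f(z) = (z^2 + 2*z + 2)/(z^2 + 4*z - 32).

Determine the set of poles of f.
The singularities of f are the zeros of the denominator. Factoring,
  z^2 + 4*z - 32 = (z + 8)*(z - 4)
so the candidates are z = -8, z = 4.

Check the numerator P(z) = z^2 + 2*z + 2 at each one:
  P(-8) = 50 ≠ 0, so z = -8 is a (simple) pole.
  P(4) = 26 ≠ 0, so z = 4 is a (simple) pole.

Poles of f: {-8, 4}

Final answer: {-8, 4}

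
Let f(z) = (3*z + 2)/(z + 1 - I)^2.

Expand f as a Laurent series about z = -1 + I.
(-1 + 3*I)/(z + 1 - I)^2 + 3/(z + 1 - I)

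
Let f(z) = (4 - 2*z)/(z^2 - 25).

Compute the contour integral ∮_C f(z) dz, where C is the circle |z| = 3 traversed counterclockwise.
0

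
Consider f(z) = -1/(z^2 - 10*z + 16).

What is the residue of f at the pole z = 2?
1/6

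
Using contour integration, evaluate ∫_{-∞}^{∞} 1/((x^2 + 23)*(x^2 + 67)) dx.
Let f(z) = 1/((z^2 + 23)*(z^2 + 67)). The denominator has no real zeros and deg Q - deg P = 4 ≥ 2, so the integral of f over the upper semicircle |z| = R tends to 0 as R → ∞. Closing the contour in the upper half-plane,
  ∫_{-∞}^{∞} f(x) dx = 2πi · Σ Res(f, z_k)  over the poles with Im z_k > 0.

Zeros of the denominator: z^2 + 23 = 0 gives z = ±sqrt(23)*I; z^2 + 67 = 0 gives z = ±sqrt(67)*I.
Upper half-plane: z = sqrt(23)*I, z = sqrt(67)*I (simple).

Each pole is a simple zero of Q(z) = z^4 + 90*z^2 + 1541, so Res(f, z₀) = P(z₀)/Q'(z₀) with P(z) = 1, Q'(z) = 4*z^3 + 180*z:
  Res(f, sqrt(23)*I) = (1)/(88*sqrt(23)*I) = -sqrt(23)*I/2024
  Res(f, sqrt(67)*I) = (1)/(-88*sqrt(67)*I) = sqrt(67)*I/5896

Sum of residues: I*(-sqrt(23)/2024 + sqrt(67)/5896)
∫_{-∞}^{∞} f(x) dx = 2πi · (I*(-sqrt(23)/2024 + sqrt(67)/5896)) = pi*(-23*sqrt(67) + 67*sqrt(23))/67804

Final answer: pi*(-23*sqrt(67) + 67*sqrt(23))/67804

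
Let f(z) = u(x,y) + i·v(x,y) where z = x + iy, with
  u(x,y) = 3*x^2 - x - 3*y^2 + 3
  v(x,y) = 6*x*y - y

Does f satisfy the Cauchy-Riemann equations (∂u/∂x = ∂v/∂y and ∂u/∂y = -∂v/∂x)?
∂u/∂x = 6*x - 1
∂v/∂y = 6*x - 1
∂u/∂y = -6*y
∂v/∂x = 6*y
∂u/∂x = ∂v/∂y and ∂u/∂y = -∂v/∂x hold identically; f is analytic.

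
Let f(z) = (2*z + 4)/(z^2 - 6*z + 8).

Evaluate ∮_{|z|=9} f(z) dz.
By the residue theorem, ∮_C f(z) dz = 2πi · (sum of the residues of f at the poles inside |z| = 9).

The denominator factors as (z - 4)*(z - 2), so the singularities of f are simple poles at z = 4, z = 2.
  |4|² = 16 < 81 = 9², so this pole is inside the contour.
  |2|² = 4 < 81 = 9², so this pole is inside the contour.

With P(z) = 2*z + 4 and Q(z) = z^2 - 6*z + 8, each pole is simple, so Res(f, z₀) = P(z₀)/Q'(z₀) with Q'(z) = 2*z - 6.
  Res(f, 4) = P(4)/Q'(4) = (12)/(2) = 6
  Res(f, 2) = P(2)/Q'(2) = (8)/(-2) = -4

Sum of residues inside C: 2
∮_C f(z) dz = 2πi · (2) = 4*I*pi

Final answer: 4*I*pi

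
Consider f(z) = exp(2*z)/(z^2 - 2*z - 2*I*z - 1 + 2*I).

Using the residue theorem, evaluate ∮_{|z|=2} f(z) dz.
-I*pi*exp(2*I)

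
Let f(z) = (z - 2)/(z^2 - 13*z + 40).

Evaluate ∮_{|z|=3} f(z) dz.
0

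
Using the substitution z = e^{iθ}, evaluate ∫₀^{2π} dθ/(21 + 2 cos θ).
2*sqrt(437)*pi/437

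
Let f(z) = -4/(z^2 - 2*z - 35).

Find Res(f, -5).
1/3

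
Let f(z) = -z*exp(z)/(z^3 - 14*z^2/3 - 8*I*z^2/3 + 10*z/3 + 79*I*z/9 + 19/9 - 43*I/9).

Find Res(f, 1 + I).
Write f(z) = P(z)/Q(z) with P(z) = -z*exp(z) and Q(z) = z^3 - 14*z^2/3 - 8*I*z^2/3 + 10*z/3 + 79*I*z/9 + 19/9 - 43*I/9.
The denominator factors as Q(z) = (z - 1 - I)*(z - 3 - 2*I/3)*(z - 2/3 - I), so z = 1 + I is a simple zero of Q and P is analytic there; z = 1 + I is therefore a simple pole and
  Res(f, z₀) = P(z₀)/Q'(z₀).

Q'(z) = 3*z^2 - 28*z/3 - 16*I*z/3 + 10/3 + 79*I/9, so Q'(1 + I) = -2/3 + I/9.
P(1 + I) = (-1 - I)*exp(1 + I).

Res(f, 1 + I) = ((-1 - I)*exp(1 + I))/(-2/3 + I/9) = (45/37 + 63*I/37)*exp(1 + I)

Final answer: (45/37 + 63*I/37)*exp(1 + I)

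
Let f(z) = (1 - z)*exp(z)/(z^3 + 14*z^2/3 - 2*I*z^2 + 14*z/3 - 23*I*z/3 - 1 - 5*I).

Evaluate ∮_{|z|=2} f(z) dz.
pi*(-24/5 - 18*I/5)*exp(-1 + I) + pi*(108/29 + 78*I/29)*exp(-2/3 + I)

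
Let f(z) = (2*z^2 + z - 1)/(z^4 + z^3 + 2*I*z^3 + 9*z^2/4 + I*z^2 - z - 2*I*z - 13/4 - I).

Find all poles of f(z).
The singularities of f are the zeros of the denominator. Factoring,
  z^4 + z^3 + 2*I*z^3 + 9*z^2/4 + I*z^2 - z - 2*I*z - 13/4 - I = (z + 1/2 + 3*I)*(z + 1)*(z - 1)*(z + 1/2 - I)
so the candidates are z = -1/2 - 3*I, z = -1, z = 1, z = -1/2 + I.

Check the numerator P(z) = 2*z^2 + z - 1 at each one:
  P(-1/2 - 3*I) = -19 + 3*I ≠ 0, so z = -1/2 - 3*I is a (simple) pole.
  P(-1) = 0, so the factor (z + 1) cancels and z = -1 is only a removable singularity, not a pole.
  P(1) = 2 ≠ 0, so z = 1 is a (simple) pole.
  P(-1/2 + I) = -3 - I ≠ 0, so z = -1/2 + I is a (simple) pole.

Poles of f: {-1/2 - 3*I, -1/2 + I, 1}

Final answer: {-1/2 - 3*I, -1/2 + I, 1}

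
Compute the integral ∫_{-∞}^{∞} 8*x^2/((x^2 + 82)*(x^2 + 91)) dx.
8*pi*(-sqrt(82) + sqrt(91))/9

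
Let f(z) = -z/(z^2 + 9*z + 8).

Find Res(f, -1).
Write f(z) = P(z)/Q(z) with P(z) = -z and Q(z) = z^2 + 9*z + 8.
The denominator factors as Q(z) = (z + 1)*(z + 8), so z = -1 is a simple zero of Q and P is analytic there; z = -1 is therefore a simple pole and
  Res(f, z₀) = P(z₀)/Q'(z₀).

Q'(z) = 2*z + 9, so Q'(-1) = 7.
P(-1) = 1.

Res(f, -1) = (1)/(7) = 1/7

Final answer: 1/7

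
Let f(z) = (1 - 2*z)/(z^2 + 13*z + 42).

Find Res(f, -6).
13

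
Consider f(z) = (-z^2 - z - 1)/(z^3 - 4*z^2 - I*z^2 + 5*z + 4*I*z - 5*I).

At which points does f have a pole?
The singularities of f are the zeros of the denominator. Factoring,
  z^3 - 4*z^2 - I*z^2 + 5*z + 4*I*z - 5*I = (z - I)*(z - 2 - I)*(z - 2 + I)
so the candidates are z = I, z = 2 + I, z = 2 - I.

Check the numerator P(z) = -z^2 - z - 1 at each one:
  P(I) = -I ≠ 0, so z = I is a (simple) pole.
  P(2 + I) = -6 - 5*I ≠ 0, so z = 2 + I is a (simple) pole.
  P(2 - I) = -6 + 5*I ≠ 0, so z = 2 - I is a (simple) pole.

Poles of f: {I, 2 - I, 2 + I}

Final answer: {I, 2 - I, 2 + I}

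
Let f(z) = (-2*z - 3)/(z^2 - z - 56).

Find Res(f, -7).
-11/15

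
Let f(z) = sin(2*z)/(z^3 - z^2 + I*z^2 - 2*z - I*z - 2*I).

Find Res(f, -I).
Write f(z) = P(z)/Q(z) with P(z) = sin(2*z) and Q(z) = z^3 - z^2 + I*z^2 - 2*z - I*z - 2*I.
The denominator factors as Q(z) = (z - 2)*(z + 1)*(z + I), so z = -I is a simple zero of Q and P is analytic there; z = -I is therefore a simple pole and
  Res(f, z₀) = P(z₀)/Q'(z₀).

Q'(z) = 3*z^2 - 2*z + 2*I*z - 2 - I, so Q'(-I) = -3 + I.
P(-I) = -I*sinh(2).

Res(f, -I) = (-I*sinh(2))/(-3 + I) = (-1/10 + 3*I/10)*sinh(2)

Final answer: (-1/10 + 3*I/10)*sinh(2)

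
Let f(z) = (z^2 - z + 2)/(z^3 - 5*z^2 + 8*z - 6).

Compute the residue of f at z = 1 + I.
-3/10 + I/10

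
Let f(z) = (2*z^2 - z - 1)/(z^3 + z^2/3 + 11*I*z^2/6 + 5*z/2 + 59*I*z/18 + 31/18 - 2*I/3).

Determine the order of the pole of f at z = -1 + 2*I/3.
Factor the denominator:
  z^3 + z^2/3 + 11*I*z^2/6 + 5*z/2 + 59*I*z/18 + 31/18 - 2*I/3 = (z + 1 - 2*I/3)*(z - 2/3 + 3*I)*(z - I/2)

The numerator P(z) = 2*z^2 - z - 1 has P(-1 + 2*I/3) = 10/9 - 10*I/3 ≠ 0, so no factor of (z + 1 - 2*I/3) cancels.
Near z = -1 + 2*I/3 we can therefore write f(z) = g(z)/(z + 1 - 2*I/3) with g analytic at -1 + 2*I/3 and g(-1 + 2*I/3) ≠ 0 (g is the numerator divided by the remaining denominator factors).

Hence z = -1 + 2*I/3 is a pole of order 1.

Final answer: 1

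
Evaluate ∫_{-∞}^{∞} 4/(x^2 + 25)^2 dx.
Let f(z) = 4/(z^2 + 25)^2. The denominator has no real zeros and deg Q - deg P = 4 ≥ 2, so the integral of f over the upper semicircle |z| = R tends to 0 as R → ∞. Closing the contour in the upper half-plane,
  ∫_{-∞}^{∞} f(x) dx = 2πi · Σ Res(f, z_k)  over the poles with Im z_k > 0.

Zeros of the denominator: z^2 + 25 = 0 gives z = ±5*I.
Upper half-plane: z = 5*I (a pole of order 2).

Write f(z) = g(z)/(z - 5*I)^2 with g(z) = 4/(z + 5*I)^2. For a double pole, Res(f, z₀) = g'(z₀):
  g'(z) = -8/(z + 5*I)^3
  Res(f, 5*I) = g'(5*I) = -I/125

∫_{-∞}^{∞} f(x) dx = 2πi · (-I/125) = 2*pi/125

Final answer: 2*pi/125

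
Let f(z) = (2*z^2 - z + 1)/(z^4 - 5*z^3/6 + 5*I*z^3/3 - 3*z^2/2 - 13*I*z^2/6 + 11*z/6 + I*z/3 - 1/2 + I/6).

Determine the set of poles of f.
{-1 - I, 1/3 - 2*I/3, 1/2, 1}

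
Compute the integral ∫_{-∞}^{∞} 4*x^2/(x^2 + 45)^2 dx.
Let f(z) = 4*z^2/(z^2 + 45)^2. The denominator has no real zeros and deg Q - deg P = 2 ≥ 2, so the integral of f over the upper semicircle |z| = R tends to 0 as R → ∞. Closing the contour in the upper half-plane,
  ∫_{-∞}^{∞} f(x) dx = 2πi · Σ Res(f, z_k)  over the poles with Im z_k > 0.

Zeros of the denominator: z^2 + 45 = 0 gives z = ±3*sqrt(5)*I.
Upper half-plane: z = 3*sqrt(5)*I (a pole of order 2).

Write f(z) = g(z)/(z - 3*sqrt(5)*I)^2 with g(z) = 4*z^2/(z + 3*sqrt(5)*I)^2. For a double pole, Res(f, z₀) = g'(z₀):
  g'(z) = 24*sqrt(5)*I*z/(z + 3*sqrt(5)*I)^3
  Res(f, 3*sqrt(5)*I) = g'(3*sqrt(5)*I) = -sqrt(5)*I/15

∫_{-∞}^{∞} f(x) dx = 2πi · (-sqrt(5)*I/15) = 2*sqrt(5)*pi/15

Final answer: 2*sqrt(5)*pi/15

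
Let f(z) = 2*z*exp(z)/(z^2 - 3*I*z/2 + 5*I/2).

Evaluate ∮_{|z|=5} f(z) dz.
pi*(24/41 + 112*I/41)*exp(-1 + 2*I) + pi*(-24/41 + 52*I/41)*exp(1 - I/2)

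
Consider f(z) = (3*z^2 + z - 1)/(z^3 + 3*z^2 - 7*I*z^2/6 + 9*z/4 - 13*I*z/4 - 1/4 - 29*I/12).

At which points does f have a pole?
{-3/2 - I/3, -3/2 + I/2, I}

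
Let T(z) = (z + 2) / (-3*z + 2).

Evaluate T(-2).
0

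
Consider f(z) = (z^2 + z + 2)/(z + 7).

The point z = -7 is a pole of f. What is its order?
Factor the denominator:
  z + 7 = (z + 7)

The numerator P(z) = z^2 + z + 2 has P(-7) = 44 ≠ 0, so no factor of (z + 7) cancels.
Near z = -7 we can therefore write f(z) = g(z)/(z + 7) with g analytic at -7 and g(-7) ≠ 0 (g is just the numerator).

Hence z = -7 is a pole of order 1.

Final answer: 1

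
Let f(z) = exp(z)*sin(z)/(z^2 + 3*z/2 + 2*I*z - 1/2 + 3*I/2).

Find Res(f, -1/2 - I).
Write f(z) = P(z)/Q(z) with P(z) = exp(z)*sin(z) and Q(z) = z^2 + 3*z/2 + 2*I*z - 1/2 + 3*I/2.
The denominator factors as Q(z) = (z + 1/2 + I)*(z + 1 + I), so z = -1/2 - I is a simple zero of Q and P is analytic there; z = -1/2 - I is therefore a simple pole and
  Res(f, z₀) = P(z₀)/Q'(z₀).

Q'(z) = 2*z + 3/2 + 2*I, so Q'(-1/2 - I) = 1/2.
P(-1/2 - I) = -exp(-1/2 - I)*sin(1/2 + I).

Res(f, -1/2 - I) = (-exp(-1/2 - I)*sin(1/2 + I))/(1/2) = -2*exp(-1/2 - I)*sin(1/2 + I)

Final answer: -2*exp(-1/2 - I)*sin(1/2 + I)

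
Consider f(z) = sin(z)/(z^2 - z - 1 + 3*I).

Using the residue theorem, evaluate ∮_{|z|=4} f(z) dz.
By the residue theorem, ∮_C f(z) dz = 2πi · (sum of the residues of f at the poles inside |z| = 4).

The denominator factors as (z - 2 + I)*(z + 1 - I), so the singularities of f are simple poles at z = 2 - I, z = -1 + I.
  |2 - I|² = 5 < 16 = 4², so this pole is inside the contour.
  |-1 + I|² = 2 < 16 = 4², so this pole is inside the contour.

With P(z) = sin(z) and Q(z) = z^2 - z - 1 + 3*I, each pole is simple, so Res(f, z₀) = P(z₀)/Q'(z₀) with Q'(z) = 2*z - 1.
  Res(f, 2 - I) = P(2 - I)/Q'(2 - I) = (sin(2 - I))/(3 - 2*I) = (3/13 + 2*I/13)*sin(2 - I)
  Res(f, -1 + I) = P(-1 + I)/Q'(-1 + I) = (-sin(1 - I))/(-3 + 2*I) = (3/13 + 2*I/13)*sin(1 - I)

Sum of residues inside C: (3/13 + 2*I/13)*sin(1 - I) + (3/13 + 2*I/13)*sin(2 - I)
∮_C f(z) dz = 2πi · ((3/13 + 2*I/13)*sin(1 - I) + (3/13 + 2*I/13)*sin(2 - I)) = pi*(-4/13 + 6*I/13)*sin(2 - I) + pi*(-4/13 + 6*I/13)*sin(1 - I)

Final answer: pi*(-4/13 + 6*I/13)*sin(2 - I) + pi*(-4/13 + 6*I/13)*sin(1 - I)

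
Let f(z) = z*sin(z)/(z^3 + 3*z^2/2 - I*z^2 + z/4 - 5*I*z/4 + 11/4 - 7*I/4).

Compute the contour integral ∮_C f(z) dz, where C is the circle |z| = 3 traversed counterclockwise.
By the residue theorem, ∮_C f(z) dz = 2πi · (sum of the residues of f at the poles inside |z| = 3).

The denominator factors as (z - 1/2 - 3*I/2)*(z + I)*(z + 2 - I/2), so the singularities of f are simple poles at z = 1/2 + 3*I/2, z = -I, z = -2 + I/2.
  |1/2 + 3*I/2|² = 5/2 < 9 = 3², so this pole is inside the contour.
  |-I|² = 1 < 9 = 3², so this pole is inside the contour.
  |-2 + I/2|² = 17/4 < 9 = 3², so this pole is inside the contour.

With P(z) = z*sin(z) and Q(z) = z^3 + 3*z^2/2 - I*z^2 + z/4 - 5*I*z/4 + 11/4 - 7*I/4, each pole is simple, so Res(f, z₀) = P(z₀)/Q'(z₀) with Q'(z) = 3*z^2 + 3*z - 2*I*z + 1/4 - 5*I/4.
  Res(f, 1/2 + 3*I/2) = P(1/2 + 3*I/2)/Q'(1/2 + 3*I/2) = ((1/2 + 3*I/2)*sin(1/2 + 3*I/2))/(-5/4 + 27*I/4) = (76/377 - 42*I/377)*sin(1/2 + 3*I/2)
  Res(f, -I) = P(-I)/Q'(-I) = (-sinh(1))/(-19/4 - 17*I/4) = (38/325 - 34*I/325)*sinh(1)
  Res(f, -2 + I/2) = P(-2 + I/2)/Q'(-2 + I/2) = ((2 - I/2)*sin(2 - I/2))/(13/2 - 7*I/4) = (222/725 + 4*I/725)*sin(2 - I/2)

Sum of residues inside C: (38/325 - 34*I/325)*sinh(1) + (222/725 + 4*I/725)*sin(2 - I/2) + (76/377 - 42*I/377)*sin(1/2 + 3*I/2)
∮_C f(z) dz = 2πi · ((38/325 - 34*I/325)*sinh(1) + (222/725 + 4*I/725)*sin(2 - I/2) + (76/377 - 42*I/377)*sin(1/2 + 3*I/2)) = pi*(68/325 + 76*I/325)*sinh(1) + pi*(-8/725 + 444*I/725)*sin(2 - I/2) + pi*(84/377 + 152*I/377)*sin(1/2 + 3*I/2)

Final answer: pi*(68/325 + 76*I/325)*sinh(1) + pi*(-8/725 + 444*I/725)*sin(2 - I/2) + pi*(84/377 + 152*I/377)*sin(1/2 + 3*I/2)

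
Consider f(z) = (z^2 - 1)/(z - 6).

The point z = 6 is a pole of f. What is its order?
Factor the denominator:
  z - 6 = (z - 6)

The numerator P(z) = z^2 - 1 has P(6) = 35 ≠ 0, so no factor of (z - 6) cancels.
Near z = 6 we can therefore write f(z) = g(z)/(z - 6) with g analytic at 6 and g(6) ≠ 0 (g is just the numerator).

Hence z = 6 is a pole of order 1.

Final answer: 1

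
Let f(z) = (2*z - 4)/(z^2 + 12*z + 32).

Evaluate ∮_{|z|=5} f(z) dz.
By the residue theorem, ∮_C f(z) dz = 2πi · (sum of the residues of f at the poles inside |z| = 5).

The denominator factors as (z + 8)*(z + 4), so the singularities of f are simple poles at z = -8, z = -4.
  |-8|² = 64 > 25 = 5², so this pole is outside the contour.
  |-4|² = 16 < 25 = 5², so this pole is inside the contour.

With P(z) = 2*z - 4 and Q(z) = z^2 + 12*z + 32, each pole is simple, so Res(f, z₀) = P(z₀)/Q'(z₀) with Q'(z) = 2*z + 12.
  Res(f, -4) = P(-4)/Q'(-4) = (-12)/(4) = -3

∮_C f(z) dz = 2πi · (-3) = -6*I*pi

Final answer: -6*I*pi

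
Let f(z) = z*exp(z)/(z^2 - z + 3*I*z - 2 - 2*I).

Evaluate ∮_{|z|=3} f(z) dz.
By the residue theorem, ∮_C f(z) dz = 2πi · (sum of the residues of f at the poles inside |z| = 3).

The denominator factors as (z + 2*I)*(z - 1 + I), so the singularities of f are simple poles at z = -2*I, z = 1 - I.
  |-2*I|² = 4 < 9 = 3², so this pole is inside the contour.
  |1 - I|² = 2 < 9 = 3², so this pole is inside the contour.

With P(z) = z*exp(z) and Q(z) = z^2 - z + 3*I*z - 2 - 2*I, each pole is simple, so Res(f, z₀) = P(z₀)/Q'(z₀) with Q'(z) = 2*z - 1 + 3*I.
  Res(f, -2*I) = P(-2*I)/Q'(-2*I) = (-2*I*exp(-2*I))/(-1 - I) = (1 + I)*exp(-2*I)
  Res(f, 1 - I) = P(1 - I)/Q'(1 - I) = ((1 - I)*exp(1 - I))/(1 + I) = -I*exp(1 - I)

Sum of residues inside C: -I*exp(1 - I) + (1 + I)*exp(-2*I)
∮_C f(z) dz = 2πi · (-I*exp(1 - I) + (1 + I)*exp(-2*I)) = 2*pi*exp(1 - I) + pi*(-2 + 2*I)*exp(-2*I)

Final answer: 2*pi*exp(1 - I) + pi*(-2 + 2*I)*exp(-2*I)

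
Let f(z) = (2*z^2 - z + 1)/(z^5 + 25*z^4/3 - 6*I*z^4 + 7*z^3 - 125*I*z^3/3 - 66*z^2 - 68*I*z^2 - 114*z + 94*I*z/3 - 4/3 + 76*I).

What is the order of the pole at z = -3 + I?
3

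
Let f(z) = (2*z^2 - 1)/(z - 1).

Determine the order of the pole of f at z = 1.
Factor the denominator:
  z - 1 = (z - 1)

The numerator P(z) = 2*z^2 - 1 has P(1) = 1 ≠ 0, so no factor of (z - 1) cancels.
Near z = 1 we can therefore write f(z) = g(z)/(z - 1) with g analytic at 1 and g(1) ≠ 0 (g is just the numerator).

Hence z = 1 is a pole of order 1.

Final answer: 1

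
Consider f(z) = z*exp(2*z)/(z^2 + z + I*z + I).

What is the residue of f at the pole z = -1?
Write f(z) = P(z)/Q(z) with P(z) = z*exp(2*z) and Q(z) = z^2 + z + I*z + I.
The denominator factors as Q(z) = (z + I)*(z + 1), so z = -1 is a simple zero of Q and P is analytic there; z = -1 is therefore a simple pole and
  Res(f, z₀) = P(z₀)/Q'(z₀).

Q'(z) = 2*z + 1 + I, so Q'(-1) = -1 + I.
P(-1) = -exp(-2).

Res(f, -1) = (-exp(-2))/(-1 + I) = (1/2 + I/2)*exp(-2)

Final answer: (1/2 + I/2)*exp(-2)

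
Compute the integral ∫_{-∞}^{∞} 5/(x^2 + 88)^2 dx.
Let f(z) = 5/(z^2 + 88)^2. The denominator has no real zeros and deg Q - deg P = 4 ≥ 2, so the integral of f over the upper semicircle |z| = R tends to 0 as R → ∞. Closing the contour in the upper half-plane,
  ∫_{-∞}^{∞} f(x) dx = 2πi · Σ Res(f, z_k)  over the poles with Im z_k > 0.

Zeros of the denominator: z^2 + 88 = 0 gives z = ±2*sqrt(22)*I.
Upper half-plane: z = 2*sqrt(22)*I (a pole of order 2).

Write f(z) = g(z)/(z - 2*sqrt(22)*I)^2 with g(z) = 5/(z + 2*sqrt(22)*I)^2. For a double pole, Res(f, z₀) = g'(z₀):
  g'(z) = -10/(z + 2*sqrt(22)*I)^3
  Res(f, 2*sqrt(22)*I) = g'(2*sqrt(22)*I) = -5*sqrt(22)*I/15488

∫_{-∞}^{∞} f(x) dx = 2πi · (-5*sqrt(22)*I/15488) = 5*sqrt(22)*pi/7744

Final answer: 5*sqrt(22)*pi/7744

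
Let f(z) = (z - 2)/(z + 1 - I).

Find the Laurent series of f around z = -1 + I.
(-3 + I)/(z + 1 - I) + 1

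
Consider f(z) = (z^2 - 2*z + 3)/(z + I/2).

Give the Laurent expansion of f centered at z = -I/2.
(11/4 + I)/(z + I/2) - 2 - I + (z + I/2)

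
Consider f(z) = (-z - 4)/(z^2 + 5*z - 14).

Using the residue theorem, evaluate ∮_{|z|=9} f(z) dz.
-2*I*pi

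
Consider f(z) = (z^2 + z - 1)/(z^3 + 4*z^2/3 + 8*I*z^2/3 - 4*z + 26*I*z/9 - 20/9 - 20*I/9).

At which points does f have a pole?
{-2 - 2*I/3, -1/3 - I, 1 - I}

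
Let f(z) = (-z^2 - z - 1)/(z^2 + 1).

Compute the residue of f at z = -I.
Write f(z) = P(z)/Q(z) with P(z) = -z^2 - z - 1 and Q(z) = z^2 + 1.
The denominator factors as Q(z) = (z + I)*(z - I), so z = -I is a simple zero of Q and P is analytic there; z = -I is therefore a simple pole and
  Res(f, z₀) = P(z₀)/Q'(z₀).

Q'(z) = 2*z, so Q'(-I) = -2*I.
P(-I) = I.

Res(f, -I) = (I)/(-2*I) = -1/2

Final answer: -1/2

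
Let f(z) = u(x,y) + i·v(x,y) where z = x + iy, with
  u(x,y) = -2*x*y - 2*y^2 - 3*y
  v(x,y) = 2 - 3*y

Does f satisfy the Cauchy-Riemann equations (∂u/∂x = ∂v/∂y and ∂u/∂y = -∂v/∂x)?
∂u/∂x = -2*y
∂v/∂y = -3
∂u/∂y = -2*x - 4*y - 3
∂v/∂x = 0
∂u/∂x ≠ ∂v/∂y and ∂u/∂y ≠ -∂v/∂x; the Cauchy-Riemann equations are not satisfied, so f is not analytic.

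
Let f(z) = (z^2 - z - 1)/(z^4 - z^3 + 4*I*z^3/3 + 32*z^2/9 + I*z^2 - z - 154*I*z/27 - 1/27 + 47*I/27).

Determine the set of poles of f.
The singularities of f are the zeros of the denominator. Factoring,
  z^4 - z^3 + 4*I*z^3/3 + 32*z^2/9 + I*z^2 - z - 154*I*z/27 - 1/27 + 47*I/27 = (z - 2/3 + 3*I)*(z + 1 - I)*(z - 1 - 2*I/3)*(z - 1/3)
so the candidates are z = 2/3 - 3*I, z = -1 + I, z = 1 + 2*I/3, z = 1/3.

Check the numerator P(z) = z^2 - z - 1 at each one:
  P(2/3 - 3*I) = -92/9 - I ≠ 0, so z = 2/3 - 3*I is a (simple) pole.
  P(-1 + I) = -3*I ≠ 0, so z = -1 + I is a (simple) pole.
  P(1 + 2*I/3) = -13/9 + 2*I/3 ≠ 0, so z = 1 + 2*I/3 is a (simple) pole.
  P(1/3) = -11/9 ≠ 0, so z = 1/3 is a (simple) pole.

Poles of f: {-1 + I, 1/3, 2/3 - 3*I, 1 + 2*I/3}

Final answer: {-1 + I, 1/3, 2/3 - 3*I, 1 + 2*I/3}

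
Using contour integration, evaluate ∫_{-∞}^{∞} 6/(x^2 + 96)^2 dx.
Let f(z) = 6/(z^2 + 96)^2. The denominator has no real zeros and deg Q - deg P = 4 ≥ 2, so the integral of f over the upper semicircle |z| = R tends to 0 as R → ∞. Closing the contour in the upper half-plane,
  ∫_{-∞}^{∞} f(x) dx = 2πi · Σ Res(f, z_k)  over the poles with Im z_k > 0.

Zeros of the denominator: z^2 + 96 = 0 gives z = ±4*sqrt(6)*I.
Upper half-plane: z = 4*sqrt(6)*I (a pole of order 2).

Write f(z) = g(z)/(z - 4*sqrt(6)*I)^2 with g(z) = 6/(z + 4*sqrt(6)*I)^2. For a double pole, Res(f, z₀) = g'(z₀):
  g'(z) = -12/(z + 4*sqrt(6)*I)^3
  Res(f, 4*sqrt(6)*I) = g'(4*sqrt(6)*I) = -sqrt(6)*I/1536

∫_{-∞}^{∞} f(x) dx = 2πi · (-sqrt(6)*I/1536) = sqrt(6)*pi/768

Final answer: sqrt(6)*pi/768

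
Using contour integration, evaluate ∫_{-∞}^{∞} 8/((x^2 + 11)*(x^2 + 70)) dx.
Let f(z) = 8/((z^2 + 11)*(z^2 + 70)). The denominator has no real zeros and deg Q - deg P = 4 ≥ 2, so the integral of f over the upper semicircle |z| = R tends to 0 as R → ∞. Closing the contour in the upper half-plane,
  ∫_{-∞}^{∞} f(x) dx = 2πi · Σ Res(f, z_k)  over the poles with Im z_k > 0.

Zeros of the denominator: z^2 + 70 = 0 gives z = ±sqrt(70)*I; z^2 + 11 = 0 gives z = ±sqrt(11)*I.
Upper half-plane: z = sqrt(11)*I, z = sqrt(70)*I (simple).

Each pole is a simple zero of Q(z) = z^4 + 81*z^2 + 770, so Res(f, z₀) = P(z₀)/Q'(z₀) with P(z) = 8, Q'(z) = 4*z^3 + 162*z:
  Res(f, sqrt(11)*I) = (8)/(118*sqrt(11)*I) = -4*sqrt(11)*I/649
  Res(f, sqrt(70)*I) = (8)/(-118*sqrt(70)*I) = 2*sqrt(70)*I/2065

Sum of residues: 2*I*(-70*sqrt(11) + 11*sqrt(70))/22715
∫_{-∞}^{∞} f(x) dx = 2πi · (2*I*(-70*sqrt(11) + 11*sqrt(70))/22715) = 4*pi*(-11*sqrt(70) + 70*sqrt(11))/22715

Final answer: 4*pi*(-11*sqrt(70) + 70*sqrt(11))/22715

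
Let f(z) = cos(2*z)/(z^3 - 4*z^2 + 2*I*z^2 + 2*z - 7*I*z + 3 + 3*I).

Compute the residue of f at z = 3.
(1/10 - I/10)*cos(6)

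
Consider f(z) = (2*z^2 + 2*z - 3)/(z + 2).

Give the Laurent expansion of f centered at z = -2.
1/(z + 2) - 6 + 2*(z + 2)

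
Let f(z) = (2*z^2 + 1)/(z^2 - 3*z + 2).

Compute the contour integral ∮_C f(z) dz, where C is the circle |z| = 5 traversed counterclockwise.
By the residue theorem, ∮_C f(z) dz = 2πi · (sum of the residues of f at the poles inside |z| = 5).

The denominator factors as (z - 1)*(z - 2), so the singularities of f are simple poles at z = 1, z = 2.
  |1|² = 1 < 25 = 5², so this pole is inside the contour.
  |2|² = 4 < 25 = 5², so this pole is inside the contour.

With P(z) = 2*z^2 + 1 and Q(z) = z^2 - 3*z + 2, each pole is simple, so Res(f, z₀) = P(z₀)/Q'(z₀) with Q'(z) = 2*z - 3.
  Res(f, 1) = P(1)/Q'(1) = (3)/(-1) = -3
  Res(f, 2) = P(2)/Q'(2) = (9)/(1) = 9

Sum of residues inside C: 6
∮_C f(z) dz = 2πi · (6) = 12*I*pi

Final answer: 12*I*pi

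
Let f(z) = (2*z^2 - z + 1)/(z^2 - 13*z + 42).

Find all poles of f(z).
The singularities of f are the zeros of the denominator. Factoring,
  z^2 - 13*z + 42 = (z - 7)*(z - 6)
so the candidates are z = 7, z = 6.

Check the numerator P(z) = 2*z^2 - z + 1 at each one:
  P(7) = 92 ≠ 0, so z = 7 is a (simple) pole.
  P(6) = 67 ≠ 0, so z = 6 is a (simple) pole.

Poles of f: {6, 7}

Final answer: {6, 7}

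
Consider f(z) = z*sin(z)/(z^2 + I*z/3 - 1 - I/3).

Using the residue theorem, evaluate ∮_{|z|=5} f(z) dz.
pi*(6/37 - 38*I/37)*sin(1 + I/3) + pi*(6/37 + 36*I/37)*sin(1)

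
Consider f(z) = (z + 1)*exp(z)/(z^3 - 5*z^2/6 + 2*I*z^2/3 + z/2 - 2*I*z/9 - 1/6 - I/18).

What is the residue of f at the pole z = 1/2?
Write f(z) = P(z)/Q(z) with P(z) = (z + 1)*exp(z) and Q(z) = z^3 - 5*z^2/6 + 2*I*z^2/3 + z/2 - 2*I*z/9 - 1/6 - I/18.
The denominator factors as Q(z) = (z - 1/3 + I)*(z - I/3)*(z - 1/2), so z = 1/2 is a simple zero of Q and P is analytic there; z = 1/2 is therefore a simple pole and
  Res(f, z₀) = P(z₀)/Q'(z₀).

Q'(z) = 3*z^2 - 5*z/3 + 4*I*z/3 + 1/2 - 2*I/9, so Q'(1/2) = 5/12 + 4*I/9.
P(1/2) = 3*exp(1/2)/2.

Res(f, 1/2) = (3*exp(1/2)/2)/(5/12 + 4*I/9) = (810/481 - 864*I/481)*exp(1/2)

Final answer: (810/481 - 864*I/481)*exp(1/2)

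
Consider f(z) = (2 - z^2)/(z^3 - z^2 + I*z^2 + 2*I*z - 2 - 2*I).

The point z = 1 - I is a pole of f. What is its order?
Factor the denominator:
  z^3 - z^2 + I*z^2 + 2*I*z - 2 - 2*I = (z - 1 + I)^2*(z + 1 - I)

The numerator P(z) = 2 - z^2 has P(1 - I) = 2 + 2*I ≠ 0, so no factor of (z - 1 + I) cancels.
Near z = 1 - I we can therefore write f(z) = g(z)/(z - 1 + I)^2 with g analytic at 1 - I and g(1 - I) ≠ 0 (g is the numerator divided by the remaining denominator factors).

Hence z = 1 - I is a pole of order 2.

Final answer: 2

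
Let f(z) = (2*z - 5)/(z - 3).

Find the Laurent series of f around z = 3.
1/(z - 3) + 2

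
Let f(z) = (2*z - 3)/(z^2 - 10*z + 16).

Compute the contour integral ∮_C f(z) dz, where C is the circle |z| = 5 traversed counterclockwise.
-I*pi/3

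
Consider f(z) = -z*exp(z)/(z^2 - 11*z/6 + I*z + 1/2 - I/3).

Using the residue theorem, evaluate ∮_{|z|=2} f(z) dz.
By the residue theorem, ∮_C f(z) dz = 2πi · (sum of the residues of f at the poles inside |z| = 2).

The denominator factors as (z - 3/2 + I)*(z - 1/3), so the singularities of f are simple poles at z = 3/2 - I, z = 1/3.
  |3/2 - I|² = 13/4 < 4 = 2², so this pole is inside the contour.
  |1/3|² = 1/9 < 4 = 2², so this pole is inside the contour.

With P(z) = -z*exp(z) and Q(z) = z^2 - 11*z/6 + I*z + 1/2 - I/3, each pole is simple, so Res(f, z₀) = P(z₀)/Q'(z₀) with Q'(z) = 2*z - 11/6 + I.
  Res(f, 3/2 - I) = P(3/2 - I)/Q'(3/2 - I) = ((-3/2 + I)*exp(3/2 - I))/(7/6 - I) = (-99/85 - 12*I/85)*exp(3/2 - I)
  Res(f, 1/3) = P(1/3)/Q'(1/3) = (-exp(1/3)/3)/(-7/6 + I) = (14/85 + 12*I/85)*exp(1/3)

Sum of residues inside C: (14/85 + 12*I/85)*exp(1/3) + (-99/85 - 12*I/85)*exp(3/2 - I)
∮_C f(z) dz = 2πi · ((14/85 + 12*I/85)*exp(1/3) + (-99/85 - 12*I/85)*exp(3/2 - I)) = pi*(24/85 - 198*I/85)*exp(3/2 - I) + pi*(-24/85 + 28*I/85)*exp(1/3)

Final answer: pi*(24/85 - 198*I/85)*exp(3/2 - I) + pi*(-24/85 + 28*I/85)*exp(1/3)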